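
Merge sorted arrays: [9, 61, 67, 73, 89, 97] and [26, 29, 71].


Take 9 from A
Take 26 from B
Take 29 from B
Take 61 from A
Take 67 from A
Take 71 from B

Merged: [9, 26, 29, 61, 67, 71, 73, 89, 97]


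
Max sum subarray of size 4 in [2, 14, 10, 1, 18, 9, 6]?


[0:4]: 27
[1:5]: 43
[2:6]: 38
[3:7]: 34

Max: 43 at [1:5]


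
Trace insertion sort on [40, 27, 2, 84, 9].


Initial: [40, 27, 2, 84, 9]
Insert 27: [27, 40, 2, 84, 9]
Insert 2: [2, 27, 40, 84, 9]
Insert 84: [2, 27, 40, 84, 9]
Insert 9: [2, 9, 27, 40, 84]

Sorted: [2, 9, 27, 40, 84]


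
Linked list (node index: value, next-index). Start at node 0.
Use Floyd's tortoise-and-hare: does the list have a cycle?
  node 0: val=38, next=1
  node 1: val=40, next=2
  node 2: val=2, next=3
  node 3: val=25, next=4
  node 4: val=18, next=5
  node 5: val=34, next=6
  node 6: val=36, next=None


Floyd's tortoise (slow, +1) and hare (fast, +2):
  init: slow=0, fast=0
  step 1: slow=1, fast=2
  step 2: slow=2, fast=4
  step 3: slow=3, fast=6
  step 4: fast -> None, no cycle

Cycle: no


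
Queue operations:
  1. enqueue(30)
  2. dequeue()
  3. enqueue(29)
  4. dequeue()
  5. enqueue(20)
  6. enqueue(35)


enqueue(30) -> [30]
dequeue()->30, []
enqueue(29) -> [29]
dequeue()->29, []
enqueue(20) -> [20]
enqueue(35) -> [20, 35]

Final queue: [20, 35]


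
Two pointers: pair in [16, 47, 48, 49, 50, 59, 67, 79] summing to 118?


lo=0(16)+hi=7(79)=95
lo=1(47)+hi=7(79)=126
lo=1(47)+hi=6(67)=114
lo=2(48)+hi=6(67)=115
lo=3(49)+hi=6(67)=116
lo=4(50)+hi=6(67)=117
lo=5(59)+hi=6(67)=126

No pair found


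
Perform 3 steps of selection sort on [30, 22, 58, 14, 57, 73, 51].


Initial: [30, 22, 58, 14, 57, 73, 51]
Step 1: min=14 at 3
  Swap: [14, 22, 58, 30, 57, 73, 51]
Step 2: min=22 at 1
  Swap: [14, 22, 58, 30, 57, 73, 51]
Step 3: min=30 at 3
  Swap: [14, 22, 30, 58, 57, 73, 51]

After 3 steps: [14, 22, 30, 58, 57, 73, 51]


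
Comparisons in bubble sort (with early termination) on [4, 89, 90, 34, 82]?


Algorithm: bubble sort (with early termination)
Input: [4, 89, 90, 34, 82]
Sorted: [4, 34, 82, 89, 90]

9


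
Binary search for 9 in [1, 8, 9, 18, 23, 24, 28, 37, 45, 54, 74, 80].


Step 1: lo=0, hi=11, mid=5, val=24
Step 2: lo=0, hi=4, mid=2, val=9

Found at index 2


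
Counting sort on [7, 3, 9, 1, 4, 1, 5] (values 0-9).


Input: [7, 3, 9, 1, 4, 1, 5]
Counts: [0, 2, 0, 1, 1, 1, 0, 1, 0, 1]

Sorted: [1, 1, 3, 4, 5, 7, 9]


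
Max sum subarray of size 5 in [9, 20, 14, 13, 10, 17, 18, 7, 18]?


[0:5]: 66
[1:6]: 74
[2:7]: 72
[3:8]: 65
[4:9]: 70

Max: 74 at [1:6]


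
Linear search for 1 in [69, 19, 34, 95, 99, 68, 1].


i=0: 69!=1
i=1: 19!=1
i=2: 34!=1
i=3: 95!=1
i=4: 99!=1
i=5: 68!=1
i=6: 1==1 found!

Found at 6, 7 comps


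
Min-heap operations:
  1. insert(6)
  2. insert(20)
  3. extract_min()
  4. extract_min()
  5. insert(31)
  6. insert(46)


insert(6) -> [6]
insert(20) -> [6, 20]
extract_min()->6, [20]
extract_min()->20, []
insert(31) -> [31]
insert(46) -> [31, 46]

Final heap: [31, 46]


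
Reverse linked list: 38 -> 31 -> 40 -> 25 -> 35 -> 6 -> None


Step 1: curr=38, set curr.next=prev(None) | reversed so far: 38
Step 2: curr=31, set curr.next=prev(38) | reversed so far: 31 -> 38
Step 3: curr=40, set curr.next=prev(31) | reversed so far: 40 -> 31 -> 38
Step 4: curr=25, set curr.next=prev(40) | reversed so far: 25 -> 40 -> 31 -> 38
Step 5: curr=35, set curr.next=prev(25) | reversed so far: 35 -> 25 -> 40 -> 31 -> 38
Step 6: curr=6, set curr.next=prev(35) | reversed so far: 6 -> 35 -> 25 -> 40 -> 31 -> 38

6 -> 35 -> 25 -> 40 -> 31 -> 38 -> None


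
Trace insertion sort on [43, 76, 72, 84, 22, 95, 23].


Initial: [43, 76, 72, 84, 22, 95, 23]
Insert 76: [43, 76, 72, 84, 22, 95, 23]
Insert 72: [43, 72, 76, 84, 22, 95, 23]
Insert 84: [43, 72, 76, 84, 22, 95, 23]
Insert 22: [22, 43, 72, 76, 84, 95, 23]
Insert 95: [22, 43, 72, 76, 84, 95, 23]
Insert 23: [22, 23, 43, 72, 76, 84, 95]

Sorted: [22, 23, 43, 72, 76, 84, 95]


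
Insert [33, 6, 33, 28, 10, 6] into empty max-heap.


Insert 33: [33]
Insert 6: [33, 6]
Insert 33: [33, 6, 33]
Insert 28: [33, 28, 33, 6]
Insert 10: [33, 28, 33, 6, 10]
Insert 6: [33, 28, 33, 6, 10, 6]

Final heap: [33, 28, 33, 6, 10, 6]


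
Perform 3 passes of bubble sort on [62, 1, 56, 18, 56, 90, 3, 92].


Initial: [62, 1, 56, 18, 56, 90, 3, 92]
Pass 1: [1, 56, 18, 56, 62, 3, 90, 92] (5 swaps)
Pass 2: [1, 18, 56, 56, 3, 62, 90, 92] (2 swaps)
Pass 3: [1, 18, 56, 3, 56, 62, 90, 92] (1 swaps)

After 3 passes: [1, 18, 56, 3, 56, 62, 90, 92]


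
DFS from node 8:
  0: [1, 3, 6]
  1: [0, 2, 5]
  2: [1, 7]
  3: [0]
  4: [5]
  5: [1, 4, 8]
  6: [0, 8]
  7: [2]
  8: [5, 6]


Visit 8, push [6, 5]
Visit 5, push [4, 1]
Visit 1, push [2, 0]
Visit 0, push [6, 3]
Visit 3, push []
Visit 6, push []
Visit 2, push [7]
Visit 7, push []
Visit 4, push []

DFS order: [8, 5, 1, 0, 3, 6, 2, 7, 4]


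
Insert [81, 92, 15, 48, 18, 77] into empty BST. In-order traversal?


Insert 81: root
Insert 92: R from 81
Insert 15: L from 81
Insert 48: L from 81 -> R from 15
Insert 18: L from 81 -> R from 15 -> L from 48
Insert 77: L from 81 -> R from 15 -> R from 48

In-order: [15, 18, 48, 77, 81, 92]


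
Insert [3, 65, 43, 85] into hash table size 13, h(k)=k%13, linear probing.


Insert 3: h=3 -> slot 3
Insert 65: h=0 -> slot 0
Insert 43: h=4 -> slot 4
Insert 85: h=7 -> slot 7

Table: [65, None, None, 3, 43, None, None, 85, None, None, None, None, None]


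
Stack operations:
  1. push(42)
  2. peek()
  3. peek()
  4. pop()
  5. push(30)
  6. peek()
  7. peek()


push(42) -> [42]
peek()->42
peek()->42
pop()->42, []
push(30) -> [30]
peek()->30
peek()->30

Final stack: [30]


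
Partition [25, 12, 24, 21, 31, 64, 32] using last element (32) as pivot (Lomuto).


Pivot: 32
  25 <= 32: advance i (no swap)
  12 <= 32: advance i (no swap)
  24 <= 32: advance i (no swap)
  21 <= 32: advance i (no swap)
  31 <= 32: advance i (no swap)
Place pivot at 5: [25, 12, 24, 21, 31, 32, 64]

Partitioned: [25, 12, 24, 21, 31, 32, 64]


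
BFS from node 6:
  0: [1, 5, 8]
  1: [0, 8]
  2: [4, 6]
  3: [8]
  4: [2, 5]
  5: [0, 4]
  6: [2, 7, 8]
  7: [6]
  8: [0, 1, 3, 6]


Visit 6, enqueue [2, 7, 8]
Visit 2, enqueue [4]
Visit 7, enqueue []
Visit 8, enqueue [0, 1, 3]
Visit 4, enqueue [5]
Visit 0, enqueue []
Visit 1, enqueue []
Visit 3, enqueue []
Visit 5, enqueue []

BFS order: [6, 2, 7, 8, 4, 0, 1, 3, 5]


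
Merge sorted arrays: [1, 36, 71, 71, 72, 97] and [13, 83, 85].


Take 1 from A
Take 13 from B
Take 36 from A
Take 71 from A
Take 71 from A
Take 72 from A
Take 83 from B
Take 85 from B

Merged: [1, 13, 36, 71, 71, 72, 83, 85, 97]


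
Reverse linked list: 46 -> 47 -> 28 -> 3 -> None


Step 1: curr=46, set curr.next=prev(None) | reversed so far: 46
Step 2: curr=47, set curr.next=prev(46) | reversed so far: 47 -> 46
Step 3: curr=28, set curr.next=prev(47) | reversed so far: 28 -> 47 -> 46
Step 4: curr=3, set curr.next=prev(28) | reversed so far: 3 -> 28 -> 47 -> 46

3 -> 28 -> 47 -> 46 -> None


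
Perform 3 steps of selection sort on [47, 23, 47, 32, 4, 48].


Initial: [47, 23, 47, 32, 4, 48]
Step 1: min=4 at 4
  Swap: [4, 23, 47, 32, 47, 48]
Step 2: min=23 at 1
  Swap: [4, 23, 47, 32, 47, 48]
Step 3: min=32 at 3
  Swap: [4, 23, 32, 47, 47, 48]

After 3 steps: [4, 23, 32, 47, 47, 48]


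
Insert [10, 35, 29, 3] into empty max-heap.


Insert 10: [10]
Insert 35: [35, 10]
Insert 29: [35, 10, 29]
Insert 3: [35, 10, 29, 3]

Final heap: [35, 10, 29, 3]


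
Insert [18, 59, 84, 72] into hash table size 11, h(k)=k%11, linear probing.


Insert 18: h=7 -> slot 7
Insert 59: h=4 -> slot 4
Insert 84: h=7, 1 probes -> slot 8
Insert 72: h=6 -> slot 6

Table: [None, None, None, None, 59, None, 72, 18, 84, None, None]


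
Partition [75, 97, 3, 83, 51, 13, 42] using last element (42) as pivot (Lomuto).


Pivot: 42
  3 <= 42: swap -> [3, 97, 75, 83, 51, 13, 42]
  13 <= 42: swap -> [3, 13, 75, 83, 51, 97, 42]
Place pivot at 2: [3, 13, 42, 83, 51, 97, 75]

Partitioned: [3, 13, 42, 83, 51, 97, 75]


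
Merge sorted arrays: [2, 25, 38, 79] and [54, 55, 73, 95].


Take 2 from A
Take 25 from A
Take 38 from A
Take 54 from B
Take 55 from B
Take 73 from B
Take 79 from A

Merged: [2, 25, 38, 54, 55, 73, 79, 95]


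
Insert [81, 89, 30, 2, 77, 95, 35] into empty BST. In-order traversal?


Insert 81: root
Insert 89: R from 81
Insert 30: L from 81
Insert 2: L from 81 -> L from 30
Insert 77: L from 81 -> R from 30
Insert 95: R from 81 -> R from 89
Insert 35: L from 81 -> R from 30 -> L from 77

In-order: [2, 30, 35, 77, 81, 89, 95]


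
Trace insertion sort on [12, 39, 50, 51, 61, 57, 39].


Initial: [12, 39, 50, 51, 61, 57, 39]
Insert 39: [12, 39, 50, 51, 61, 57, 39]
Insert 50: [12, 39, 50, 51, 61, 57, 39]
Insert 51: [12, 39, 50, 51, 61, 57, 39]
Insert 61: [12, 39, 50, 51, 61, 57, 39]
Insert 57: [12, 39, 50, 51, 57, 61, 39]
Insert 39: [12, 39, 39, 50, 51, 57, 61]

Sorted: [12, 39, 39, 50, 51, 57, 61]


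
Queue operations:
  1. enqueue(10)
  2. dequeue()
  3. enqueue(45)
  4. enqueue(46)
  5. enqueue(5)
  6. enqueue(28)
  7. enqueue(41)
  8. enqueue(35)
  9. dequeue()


enqueue(10) -> [10]
dequeue()->10, []
enqueue(45) -> [45]
enqueue(46) -> [45, 46]
enqueue(5) -> [45, 46, 5]
enqueue(28) -> [45, 46, 5, 28]
enqueue(41) -> [45, 46, 5, 28, 41]
enqueue(35) -> [45, 46, 5, 28, 41, 35]
dequeue()->45, [46, 5, 28, 41, 35]

Final queue: [46, 5, 28, 41, 35]


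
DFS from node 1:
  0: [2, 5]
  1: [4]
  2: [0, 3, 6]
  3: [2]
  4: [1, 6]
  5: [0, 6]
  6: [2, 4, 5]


Visit 1, push [4]
Visit 4, push [6]
Visit 6, push [5, 2]
Visit 2, push [3, 0]
Visit 0, push [5]
Visit 5, push []
Visit 3, push []

DFS order: [1, 4, 6, 2, 0, 5, 3]


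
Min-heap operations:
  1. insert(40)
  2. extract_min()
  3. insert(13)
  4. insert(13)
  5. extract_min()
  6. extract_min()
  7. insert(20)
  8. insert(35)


insert(40) -> [40]
extract_min()->40, []
insert(13) -> [13]
insert(13) -> [13, 13]
extract_min()->13, [13]
extract_min()->13, []
insert(20) -> [20]
insert(35) -> [20, 35]

Final heap: [20, 35]


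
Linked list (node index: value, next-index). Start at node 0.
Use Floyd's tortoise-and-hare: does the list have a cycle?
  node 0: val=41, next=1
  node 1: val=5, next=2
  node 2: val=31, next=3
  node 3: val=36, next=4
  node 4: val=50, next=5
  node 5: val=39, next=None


Floyd's tortoise (slow, +1) and hare (fast, +2):
  init: slow=0, fast=0
  step 1: slow=1, fast=2
  step 2: slow=2, fast=4
  step 3: fast 4->5->None, no cycle

Cycle: no


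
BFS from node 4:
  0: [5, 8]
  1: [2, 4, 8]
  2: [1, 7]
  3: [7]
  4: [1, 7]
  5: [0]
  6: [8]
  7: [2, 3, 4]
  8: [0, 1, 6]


Visit 4, enqueue [1, 7]
Visit 1, enqueue [2, 8]
Visit 7, enqueue [3]
Visit 2, enqueue []
Visit 8, enqueue [0, 6]
Visit 3, enqueue []
Visit 0, enqueue [5]
Visit 6, enqueue []
Visit 5, enqueue []

BFS order: [4, 1, 7, 2, 8, 3, 0, 6, 5]


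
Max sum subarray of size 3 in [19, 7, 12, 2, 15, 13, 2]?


[0:3]: 38
[1:4]: 21
[2:5]: 29
[3:6]: 30
[4:7]: 30

Max: 38 at [0:3]


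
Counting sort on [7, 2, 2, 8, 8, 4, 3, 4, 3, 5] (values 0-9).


Input: [7, 2, 2, 8, 8, 4, 3, 4, 3, 5]
Counts: [0, 0, 2, 2, 2, 1, 0, 1, 2, 0]

Sorted: [2, 2, 3, 3, 4, 4, 5, 7, 8, 8]


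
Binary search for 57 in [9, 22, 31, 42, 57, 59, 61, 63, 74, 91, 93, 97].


Step 1: lo=0, hi=11, mid=5, val=59
Step 2: lo=0, hi=4, mid=2, val=31
Step 3: lo=3, hi=4, mid=3, val=42
Step 4: lo=4, hi=4, mid=4, val=57

Found at index 4


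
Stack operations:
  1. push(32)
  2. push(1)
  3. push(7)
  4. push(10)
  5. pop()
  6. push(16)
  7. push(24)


push(32) -> [32]
push(1) -> [32, 1]
push(7) -> [32, 1, 7]
push(10) -> [32, 1, 7, 10]
pop()->10, [32, 1, 7]
push(16) -> [32, 1, 7, 16]
push(24) -> [32, 1, 7, 16, 24]

Final stack: [32, 1, 7, 16, 24]


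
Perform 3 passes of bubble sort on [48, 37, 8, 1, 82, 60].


Initial: [48, 37, 8, 1, 82, 60]
Pass 1: [37, 8, 1, 48, 60, 82] (4 swaps)
Pass 2: [8, 1, 37, 48, 60, 82] (2 swaps)
Pass 3: [1, 8, 37, 48, 60, 82] (1 swaps)

After 3 passes: [1, 8, 37, 48, 60, 82]


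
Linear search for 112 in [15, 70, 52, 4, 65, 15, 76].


i=0: 15!=112
i=1: 70!=112
i=2: 52!=112
i=3: 4!=112
i=4: 65!=112
i=5: 15!=112
i=6: 76!=112

Not found, 7 comps


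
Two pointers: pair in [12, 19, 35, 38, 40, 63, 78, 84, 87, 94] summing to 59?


lo=0(12)+hi=9(94)=106
lo=0(12)+hi=8(87)=99
lo=0(12)+hi=7(84)=96
lo=0(12)+hi=6(78)=90
lo=0(12)+hi=5(63)=75
lo=0(12)+hi=4(40)=52
lo=1(19)+hi=4(40)=59

Yes: 19+40=59


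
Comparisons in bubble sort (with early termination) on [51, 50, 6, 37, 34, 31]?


Algorithm: bubble sort (with early termination)
Input: [51, 50, 6, 37, 34, 31]
Sorted: [6, 31, 34, 37, 50, 51]

15


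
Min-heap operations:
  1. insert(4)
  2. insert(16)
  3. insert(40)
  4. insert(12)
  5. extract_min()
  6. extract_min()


insert(4) -> [4]
insert(16) -> [4, 16]
insert(40) -> [4, 16, 40]
insert(12) -> [4, 12, 40, 16]
extract_min()->4, [12, 16, 40]
extract_min()->12, [16, 40]

Final heap: [16, 40]


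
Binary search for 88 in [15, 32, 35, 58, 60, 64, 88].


Step 1: lo=0, hi=6, mid=3, val=58
Step 2: lo=4, hi=6, mid=5, val=64
Step 3: lo=6, hi=6, mid=6, val=88

Found at index 6


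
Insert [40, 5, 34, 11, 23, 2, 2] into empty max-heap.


Insert 40: [40]
Insert 5: [40, 5]
Insert 34: [40, 5, 34]
Insert 11: [40, 11, 34, 5]
Insert 23: [40, 23, 34, 5, 11]
Insert 2: [40, 23, 34, 5, 11, 2]
Insert 2: [40, 23, 34, 5, 11, 2, 2]

Final heap: [40, 23, 34, 5, 11, 2, 2]


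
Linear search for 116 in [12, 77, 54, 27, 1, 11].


i=0: 12!=116
i=1: 77!=116
i=2: 54!=116
i=3: 27!=116
i=4: 1!=116
i=5: 11!=116

Not found, 6 comps


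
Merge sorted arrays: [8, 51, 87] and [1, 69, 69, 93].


Take 1 from B
Take 8 from A
Take 51 from A
Take 69 from B
Take 69 from B
Take 87 from A

Merged: [1, 8, 51, 69, 69, 87, 93]


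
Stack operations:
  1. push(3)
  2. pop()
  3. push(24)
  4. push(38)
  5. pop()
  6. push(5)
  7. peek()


push(3) -> [3]
pop()->3, []
push(24) -> [24]
push(38) -> [24, 38]
pop()->38, [24]
push(5) -> [24, 5]
peek()->5

Final stack: [24, 5]


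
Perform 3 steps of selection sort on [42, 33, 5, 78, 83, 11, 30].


Initial: [42, 33, 5, 78, 83, 11, 30]
Step 1: min=5 at 2
  Swap: [5, 33, 42, 78, 83, 11, 30]
Step 2: min=11 at 5
  Swap: [5, 11, 42, 78, 83, 33, 30]
Step 3: min=30 at 6
  Swap: [5, 11, 30, 78, 83, 33, 42]

After 3 steps: [5, 11, 30, 78, 83, 33, 42]


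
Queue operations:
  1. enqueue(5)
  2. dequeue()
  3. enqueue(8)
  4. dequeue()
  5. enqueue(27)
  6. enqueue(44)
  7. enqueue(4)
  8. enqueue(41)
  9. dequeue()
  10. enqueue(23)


enqueue(5) -> [5]
dequeue()->5, []
enqueue(8) -> [8]
dequeue()->8, []
enqueue(27) -> [27]
enqueue(44) -> [27, 44]
enqueue(4) -> [27, 44, 4]
enqueue(41) -> [27, 44, 4, 41]
dequeue()->27, [44, 4, 41]
enqueue(23) -> [44, 4, 41, 23]

Final queue: [44, 4, 41, 23]


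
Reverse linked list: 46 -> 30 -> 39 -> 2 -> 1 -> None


Step 1: curr=46, set curr.next=prev(None) | reversed so far: 46
Step 2: curr=30, set curr.next=prev(46) | reversed so far: 30 -> 46
Step 3: curr=39, set curr.next=prev(30) | reversed so far: 39 -> 30 -> 46
Step 4: curr=2, set curr.next=prev(39) | reversed so far: 2 -> 39 -> 30 -> 46
Step 5: curr=1, set curr.next=prev(2) | reversed so far: 1 -> 2 -> 39 -> 30 -> 46

1 -> 2 -> 39 -> 30 -> 46 -> None


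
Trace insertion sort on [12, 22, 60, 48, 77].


Initial: [12, 22, 60, 48, 77]
Insert 22: [12, 22, 60, 48, 77]
Insert 60: [12, 22, 60, 48, 77]
Insert 48: [12, 22, 48, 60, 77]
Insert 77: [12, 22, 48, 60, 77]

Sorted: [12, 22, 48, 60, 77]


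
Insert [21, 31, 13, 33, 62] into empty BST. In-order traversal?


Insert 21: root
Insert 31: R from 21
Insert 13: L from 21
Insert 33: R from 21 -> R from 31
Insert 62: R from 21 -> R from 31 -> R from 33

In-order: [13, 21, 31, 33, 62]


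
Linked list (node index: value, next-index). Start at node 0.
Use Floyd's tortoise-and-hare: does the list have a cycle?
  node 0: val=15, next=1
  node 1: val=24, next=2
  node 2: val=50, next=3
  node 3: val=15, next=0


Floyd's tortoise (slow, +1) and hare (fast, +2):
  init: slow=0, fast=0
  step 1: slow=1, fast=2
  step 2: slow=2, fast=0
  step 3: slow=3, fast=2
  step 4: slow=0, fast=0
  slow == fast at node 0: cycle detected

Cycle: yes


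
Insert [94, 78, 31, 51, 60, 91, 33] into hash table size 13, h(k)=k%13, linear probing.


Insert 94: h=3 -> slot 3
Insert 78: h=0 -> slot 0
Insert 31: h=5 -> slot 5
Insert 51: h=12 -> slot 12
Insert 60: h=8 -> slot 8
Insert 91: h=0, 1 probes -> slot 1
Insert 33: h=7 -> slot 7

Table: [78, 91, None, 94, None, 31, None, 33, 60, None, None, None, 51]


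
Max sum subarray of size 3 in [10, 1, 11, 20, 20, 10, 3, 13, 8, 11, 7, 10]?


[0:3]: 22
[1:4]: 32
[2:5]: 51
[3:6]: 50
[4:7]: 33
[5:8]: 26
[6:9]: 24
[7:10]: 32
[8:11]: 26
[9:12]: 28

Max: 51 at [2:5]


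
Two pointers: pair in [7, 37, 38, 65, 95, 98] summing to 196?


lo=0(7)+hi=5(98)=105
lo=1(37)+hi=5(98)=135
lo=2(38)+hi=5(98)=136
lo=3(65)+hi=5(98)=163
lo=4(95)+hi=5(98)=193

No pair found


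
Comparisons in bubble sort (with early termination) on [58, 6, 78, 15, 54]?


Algorithm: bubble sort (with early termination)
Input: [58, 6, 78, 15, 54]
Sorted: [6, 15, 54, 58, 78]

9


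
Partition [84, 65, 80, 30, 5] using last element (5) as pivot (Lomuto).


Pivot: 5
Place pivot at 0: [5, 65, 80, 30, 84]

Partitioned: [5, 65, 80, 30, 84]


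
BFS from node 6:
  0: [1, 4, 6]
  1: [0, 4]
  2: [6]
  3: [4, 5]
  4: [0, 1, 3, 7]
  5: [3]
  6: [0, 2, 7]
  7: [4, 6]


Visit 6, enqueue [0, 2, 7]
Visit 0, enqueue [1, 4]
Visit 2, enqueue []
Visit 7, enqueue []
Visit 1, enqueue []
Visit 4, enqueue [3]
Visit 3, enqueue [5]
Visit 5, enqueue []

BFS order: [6, 0, 2, 7, 1, 4, 3, 5]


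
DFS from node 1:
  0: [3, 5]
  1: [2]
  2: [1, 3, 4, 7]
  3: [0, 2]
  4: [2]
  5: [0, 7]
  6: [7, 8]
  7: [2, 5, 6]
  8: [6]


Visit 1, push [2]
Visit 2, push [7, 4, 3]
Visit 3, push [0]
Visit 0, push [5]
Visit 5, push [7]
Visit 7, push [6]
Visit 6, push [8]
Visit 8, push []
Visit 4, push []

DFS order: [1, 2, 3, 0, 5, 7, 6, 8, 4]


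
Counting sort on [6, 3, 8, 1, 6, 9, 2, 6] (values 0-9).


Input: [6, 3, 8, 1, 6, 9, 2, 6]
Counts: [0, 1, 1, 1, 0, 0, 3, 0, 1, 1]

Sorted: [1, 2, 3, 6, 6, 6, 8, 9]


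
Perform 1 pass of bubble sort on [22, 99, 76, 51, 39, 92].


Initial: [22, 99, 76, 51, 39, 92]
Pass 1: [22, 76, 51, 39, 92, 99] (4 swaps)

After 1 pass: [22, 76, 51, 39, 92, 99]


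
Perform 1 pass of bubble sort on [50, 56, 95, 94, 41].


Initial: [50, 56, 95, 94, 41]
Pass 1: [50, 56, 94, 41, 95] (2 swaps)

After 1 pass: [50, 56, 94, 41, 95]


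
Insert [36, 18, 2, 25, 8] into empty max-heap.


Insert 36: [36]
Insert 18: [36, 18]
Insert 2: [36, 18, 2]
Insert 25: [36, 25, 2, 18]
Insert 8: [36, 25, 2, 18, 8]

Final heap: [36, 25, 2, 18, 8]


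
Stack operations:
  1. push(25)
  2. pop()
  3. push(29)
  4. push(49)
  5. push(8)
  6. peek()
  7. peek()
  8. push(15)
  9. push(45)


push(25) -> [25]
pop()->25, []
push(29) -> [29]
push(49) -> [29, 49]
push(8) -> [29, 49, 8]
peek()->8
peek()->8
push(15) -> [29, 49, 8, 15]
push(45) -> [29, 49, 8, 15, 45]

Final stack: [29, 49, 8, 15, 45]


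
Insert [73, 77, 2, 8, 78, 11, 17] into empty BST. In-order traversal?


Insert 73: root
Insert 77: R from 73
Insert 2: L from 73
Insert 8: L from 73 -> R from 2
Insert 78: R from 73 -> R from 77
Insert 11: L from 73 -> R from 2 -> R from 8
Insert 17: L from 73 -> R from 2 -> R from 8 -> R from 11

In-order: [2, 8, 11, 17, 73, 77, 78]


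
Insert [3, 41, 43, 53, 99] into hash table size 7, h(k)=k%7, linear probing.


Insert 3: h=3 -> slot 3
Insert 41: h=6 -> slot 6
Insert 43: h=1 -> slot 1
Insert 53: h=4 -> slot 4
Insert 99: h=1, 1 probes -> slot 2

Table: [None, 43, 99, 3, 53, None, 41]


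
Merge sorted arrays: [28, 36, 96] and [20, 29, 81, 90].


Take 20 from B
Take 28 from A
Take 29 from B
Take 36 from A
Take 81 from B
Take 90 from B

Merged: [20, 28, 29, 36, 81, 90, 96]


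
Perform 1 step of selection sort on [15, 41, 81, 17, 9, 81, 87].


Initial: [15, 41, 81, 17, 9, 81, 87]
Step 1: min=9 at 4
  Swap: [9, 41, 81, 17, 15, 81, 87]

After 1 step: [9, 41, 81, 17, 15, 81, 87]


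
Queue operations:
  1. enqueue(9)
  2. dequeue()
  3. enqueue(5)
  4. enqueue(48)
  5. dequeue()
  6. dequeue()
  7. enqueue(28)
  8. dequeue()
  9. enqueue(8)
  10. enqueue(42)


enqueue(9) -> [9]
dequeue()->9, []
enqueue(5) -> [5]
enqueue(48) -> [5, 48]
dequeue()->5, [48]
dequeue()->48, []
enqueue(28) -> [28]
dequeue()->28, []
enqueue(8) -> [8]
enqueue(42) -> [8, 42]

Final queue: [8, 42]


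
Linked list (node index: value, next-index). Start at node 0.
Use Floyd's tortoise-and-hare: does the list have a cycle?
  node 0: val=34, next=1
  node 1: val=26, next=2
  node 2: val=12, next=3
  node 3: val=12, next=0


Floyd's tortoise (slow, +1) and hare (fast, +2):
  init: slow=0, fast=0
  step 1: slow=1, fast=2
  step 2: slow=2, fast=0
  step 3: slow=3, fast=2
  step 4: slow=0, fast=0
  slow == fast at node 0: cycle detected

Cycle: yes


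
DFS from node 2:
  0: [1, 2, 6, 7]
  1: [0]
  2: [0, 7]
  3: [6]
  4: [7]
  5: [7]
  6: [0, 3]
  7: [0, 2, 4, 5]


Visit 2, push [7, 0]
Visit 0, push [7, 6, 1]
Visit 1, push []
Visit 6, push [3]
Visit 3, push []
Visit 7, push [5, 4]
Visit 4, push []
Visit 5, push []

DFS order: [2, 0, 1, 6, 3, 7, 4, 5]


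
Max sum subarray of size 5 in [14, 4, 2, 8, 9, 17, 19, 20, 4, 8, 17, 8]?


[0:5]: 37
[1:6]: 40
[2:7]: 55
[3:8]: 73
[4:9]: 69
[5:10]: 68
[6:11]: 68
[7:12]: 57

Max: 73 at [3:8]


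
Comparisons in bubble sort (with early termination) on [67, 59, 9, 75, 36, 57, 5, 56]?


Algorithm: bubble sort (with early termination)
Input: [67, 59, 9, 75, 36, 57, 5, 56]
Sorted: [5, 9, 36, 56, 57, 59, 67, 75]

28


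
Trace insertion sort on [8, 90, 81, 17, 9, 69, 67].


Initial: [8, 90, 81, 17, 9, 69, 67]
Insert 90: [8, 90, 81, 17, 9, 69, 67]
Insert 81: [8, 81, 90, 17, 9, 69, 67]
Insert 17: [8, 17, 81, 90, 9, 69, 67]
Insert 9: [8, 9, 17, 81, 90, 69, 67]
Insert 69: [8, 9, 17, 69, 81, 90, 67]
Insert 67: [8, 9, 17, 67, 69, 81, 90]

Sorted: [8, 9, 17, 67, 69, 81, 90]


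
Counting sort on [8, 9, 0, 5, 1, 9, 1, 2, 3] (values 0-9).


Input: [8, 9, 0, 5, 1, 9, 1, 2, 3]
Counts: [1, 2, 1, 1, 0, 1, 0, 0, 1, 2]

Sorted: [0, 1, 1, 2, 3, 5, 8, 9, 9]


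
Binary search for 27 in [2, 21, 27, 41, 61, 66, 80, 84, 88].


Step 1: lo=0, hi=8, mid=4, val=61
Step 2: lo=0, hi=3, mid=1, val=21
Step 3: lo=2, hi=3, mid=2, val=27

Found at index 2


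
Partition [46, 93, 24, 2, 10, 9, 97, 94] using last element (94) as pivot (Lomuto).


Pivot: 94
  46 <= 94: advance i (no swap)
  93 <= 94: advance i (no swap)
  24 <= 94: advance i (no swap)
  2 <= 94: advance i (no swap)
  10 <= 94: advance i (no swap)
  9 <= 94: advance i (no swap)
Place pivot at 6: [46, 93, 24, 2, 10, 9, 94, 97]

Partitioned: [46, 93, 24, 2, 10, 9, 94, 97]


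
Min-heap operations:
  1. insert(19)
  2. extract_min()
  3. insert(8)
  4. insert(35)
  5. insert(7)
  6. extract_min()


insert(19) -> [19]
extract_min()->19, []
insert(8) -> [8]
insert(35) -> [8, 35]
insert(7) -> [7, 35, 8]
extract_min()->7, [8, 35]

Final heap: [8, 35]


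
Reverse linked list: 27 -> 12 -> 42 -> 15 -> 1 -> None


Step 1: curr=27, set curr.next=prev(None) | reversed so far: 27
Step 2: curr=12, set curr.next=prev(27) | reversed so far: 12 -> 27
Step 3: curr=42, set curr.next=prev(12) | reversed so far: 42 -> 12 -> 27
Step 4: curr=15, set curr.next=prev(42) | reversed so far: 15 -> 42 -> 12 -> 27
Step 5: curr=1, set curr.next=prev(15) | reversed so far: 1 -> 15 -> 42 -> 12 -> 27

1 -> 15 -> 42 -> 12 -> 27 -> None


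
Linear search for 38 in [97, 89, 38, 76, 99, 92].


i=0: 97!=38
i=1: 89!=38
i=2: 38==38 found!

Found at 2, 3 comps


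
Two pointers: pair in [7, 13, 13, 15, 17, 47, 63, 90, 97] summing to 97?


lo=0(7)+hi=8(97)=104
lo=0(7)+hi=7(90)=97

Yes: 7+90=97


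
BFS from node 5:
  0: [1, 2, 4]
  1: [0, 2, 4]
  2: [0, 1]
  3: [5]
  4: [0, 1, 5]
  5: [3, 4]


Visit 5, enqueue [3, 4]
Visit 3, enqueue []
Visit 4, enqueue [0, 1]
Visit 0, enqueue [2]
Visit 1, enqueue []
Visit 2, enqueue []

BFS order: [5, 3, 4, 0, 1, 2]


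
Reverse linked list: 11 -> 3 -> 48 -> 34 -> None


Step 1: curr=11, set curr.next=prev(None) | reversed so far: 11
Step 2: curr=3, set curr.next=prev(11) | reversed so far: 3 -> 11
Step 3: curr=48, set curr.next=prev(3) | reversed so far: 48 -> 3 -> 11
Step 4: curr=34, set curr.next=prev(48) | reversed so far: 34 -> 48 -> 3 -> 11

34 -> 48 -> 3 -> 11 -> None


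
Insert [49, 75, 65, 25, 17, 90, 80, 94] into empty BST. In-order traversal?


Insert 49: root
Insert 75: R from 49
Insert 65: R from 49 -> L from 75
Insert 25: L from 49
Insert 17: L from 49 -> L from 25
Insert 90: R from 49 -> R from 75
Insert 80: R from 49 -> R from 75 -> L from 90
Insert 94: R from 49 -> R from 75 -> R from 90

In-order: [17, 25, 49, 65, 75, 80, 90, 94]


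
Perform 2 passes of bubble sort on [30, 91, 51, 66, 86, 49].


Initial: [30, 91, 51, 66, 86, 49]
Pass 1: [30, 51, 66, 86, 49, 91] (4 swaps)
Pass 2: [30, 51, 66, 49, 86, 91] (1 swaps)

After 2 passes: [30, 51, 66, 49, 86, 91]


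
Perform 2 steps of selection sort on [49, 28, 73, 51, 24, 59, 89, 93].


Initial: [49, 28, 73, 51, 24, 59, 89, 93]
Step 1: min=24 at 4
  Swap: [24, 28, 73, 51, 49, 59, 89, 93]
Step 2: min=28 at 1
  Swap: [24, 28, 73, 51, 49, 59, 89, 93]

After 2 steps: [24, 28, 73, 51, 49, 59, 89, 93]


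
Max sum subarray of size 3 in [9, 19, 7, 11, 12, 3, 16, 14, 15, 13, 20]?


[0:3]: 35
[1:4]: 37
[2:5]: 30
[3:6]: 26
[4:7]: 31
[5:8]: 33
[6:9]: 45
[7:10]: 42
[8:11]: 48

Max: 48 at [8:11]


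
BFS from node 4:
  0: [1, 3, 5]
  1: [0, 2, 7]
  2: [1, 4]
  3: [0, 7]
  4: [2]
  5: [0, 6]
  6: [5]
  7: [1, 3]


Visit 4, enqueue [2]
Visit 2, enqueue [1]
Visit 1, enqueue [0, 7]
Visit 0, enqueue [3, 5]
Visit 7, enqueue []
Visit 3, enqueue []
Visit 5, enqueue [6]
Visit 6, enqueue []

BFS order: [4, 2, 1, 0, 7, 3, 5, 6]


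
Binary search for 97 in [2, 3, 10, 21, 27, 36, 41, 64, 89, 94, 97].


Step 1: lo=0, hi=10, mid=5, val=36
Step 2: lo=6, hi=10, mid=8, val=89
Step 3: lo=9, hi=10, mid=9, val=94
Step 4: lo=10, hi=10, mid=10, val=97

Found at index 10


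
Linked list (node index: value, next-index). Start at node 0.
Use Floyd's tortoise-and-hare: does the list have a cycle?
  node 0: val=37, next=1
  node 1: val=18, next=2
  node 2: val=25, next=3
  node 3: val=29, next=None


Floyd's tortoise (slow, +1) and hare (fast, +2):
  init: slow=0, fast=0
  step 1: slow=1, fast=2
  step 2: fast 2->3->None, no cycle

Cycle: no


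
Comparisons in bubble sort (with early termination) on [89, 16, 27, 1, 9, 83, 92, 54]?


Algorithm: bubble sort (with early termination)
Input: [89, 16, 27, 1, 9, 83, 92, 54]
Sorted: [1, 9, 16, 27, 54, 83, 89, 92]

22


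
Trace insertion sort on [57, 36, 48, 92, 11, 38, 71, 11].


Initial: [57, 36, 48, 92, 11, 38, 71, 11]
Insert 36: [36, 57, 48, 92, 11, 38, 71, 11]
Insert 48: [36, 48, 57, 92, 11, 38, 71, 11]
Insert 92: [36, 48, 57, 92, 11, 38, 71, 11]
Insert 11: [11, 36, 48, 57, 92, 38, 71, 11]
Insert 38: [11, 36, 38, 48, 57, 92, 71, 11]
Insert 71: [11, 36, 38, 48, 57, 71, 92, 11]
Insert 11: [11, 11, 36, 38, 48, 57, 71, 92]

Sorted: [11, 11, 36, 38, 48, 57, 71, 92]


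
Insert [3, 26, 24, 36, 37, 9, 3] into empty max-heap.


Insert 3: [3]
Insert 26: [26, 3]
Insert 24: [26, 3, 24]
Insert 36: [36, 26, 24, 3]
Insert 37: [37, 36, 24, 3, 26]
Insert 9: [37, 36, 24, 3, 26, 9]
Insert 3: [37, 36, 24, 3, 26, 9, 3]

Final heap: [37, 36, 24, 3, 26, 9, 3]


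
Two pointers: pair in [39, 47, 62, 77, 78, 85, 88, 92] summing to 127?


lo=0(39)+hi=7(92)=131
lo=0(39)+hi=6(88)=127

Yes: 39+88=127


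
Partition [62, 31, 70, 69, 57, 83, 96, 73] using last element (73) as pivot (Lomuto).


Pivot: 73
  62 <= 73: advance i (no swap)
  31 <= 73: advance i (no swap)
  70 <= 73: advance i (no swap)
  69 <= 73: advance i (no swap)
  57 <= 73: advance i (no swap)
Place pivot at 5: [62, 31, 70, 69, 57, 73, 96, 83]

Partitioned: [62, 31, 70, 69, 57, 73, 96, 83]


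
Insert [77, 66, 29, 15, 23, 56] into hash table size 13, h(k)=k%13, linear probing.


Insert 77: h=12 -> slot 12
Insert 66: h=1 -> slot 1
Insert 29: h=3 -> slot 3
Insert 15: h=2 -> slot 2
Insert 23: h=10 -> slot 10
Insert 56: h=4 -> slot 4

Table: [None, 66, 15, 29, 56, None, None, None, None, None, 23, None, 77]


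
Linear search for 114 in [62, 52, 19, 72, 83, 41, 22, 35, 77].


i=0: 62!=114
i=1: 52!=114
i=2: 19!=114
i=3: 72!=114
i=4: 83!=114
i=5: 41!=114
i=6: 22!=114
i=7: 35!=114
i=8: 77!=114

Not found, 9 comps


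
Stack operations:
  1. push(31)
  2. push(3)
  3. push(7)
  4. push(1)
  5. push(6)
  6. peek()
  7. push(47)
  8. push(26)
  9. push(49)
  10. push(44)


push(31) -> [31]
push(3) -> [31, 3]
push(7) -> [31, 3, 7]
push(1) -> [31, 3, 7, 1]
push(6) -> [31, 3, 7, 1, 6]
peek()->6
push(47) -> [31, 3, 7, 1, 6, 47]
push(26) -> [31, 3, 7, 1, 6, 47, 26]
push(49) -> [31, 3, 7, 1, 6, 47, 26, 49]
push(44) -> [31, 3, 7, 1, 6, 47, 26, 49, 44]

Final stack: [31, 3, 7, 1, 6, 47, 26, 49, 44]


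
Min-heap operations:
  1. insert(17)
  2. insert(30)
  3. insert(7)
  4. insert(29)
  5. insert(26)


insert(17) -> [17]
insert(30) -> [17, 30]
insert(7) -> [7, 30, 17]
insert(29) -> [7, 29, 17, 30]
insert(26) -> [7, 26, 17, 30, 29]

Final heap: [7, 26, 17, 30, 29]


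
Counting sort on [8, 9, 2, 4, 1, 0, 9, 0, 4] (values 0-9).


Input: [8, 9, 2, 4, 1, 0, 9, 0, 4]
Counts: [2, 1, 1, 0, 2, 0, 0, 0, 1, 2]

Sorted: [0, 0, 1, 2, 4, 4, 8, 9, 9]


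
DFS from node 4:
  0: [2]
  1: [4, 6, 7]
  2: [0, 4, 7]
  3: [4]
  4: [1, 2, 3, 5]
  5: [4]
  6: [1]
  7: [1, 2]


Visit 4, push [5, 3, 2, 1]
Visit 1, push [7, 6]
Visit 6, push []
Visit 7, push [2]
Visit 2, push [0]
Visit 0, push []
Visit 3, push []
Visit 5, push []

DFS order: [4, 1, 6, 7, 2, 0, 3, 5]


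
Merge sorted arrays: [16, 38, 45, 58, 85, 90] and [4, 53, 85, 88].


Take 4 from B
Take 16 from A
Take 38 from A
Take 45 from A
Take 53 from B
Take 58 from A
Take 85 from A
Take 85 from B
Take 88 from B

Merged: [4, 16, 38, 45, 53, 58, 85, 85, 88, 90]


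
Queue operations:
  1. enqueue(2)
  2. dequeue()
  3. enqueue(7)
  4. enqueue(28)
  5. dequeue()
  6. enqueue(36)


enqueue(2) -> [2]
dequeue()->2, []
enqueue(7) -> [7]
enqueue(28) -> [7, 28]
dequeue()->7, [28]
enqueue(36) -> [28, 36]

Final queue: [28, 36]


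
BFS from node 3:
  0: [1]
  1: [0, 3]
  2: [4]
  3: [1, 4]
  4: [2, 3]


Visit 3, enqueue [1, 4]
Visit 1, enqueue [0]
Visit 4, enqueue [2]
Visit 0, enqueue []
Visit 2, enqueue []

BFS order: [3, 1, 4, 0, 2]


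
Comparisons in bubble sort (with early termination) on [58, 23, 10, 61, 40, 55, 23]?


Algorithm: bubble sort (with early termination)
Input: [58, 23, 10, 61, 40, 55, 23]
Sorted: [10, 23, 23, 40, 55, 58, 61]

20


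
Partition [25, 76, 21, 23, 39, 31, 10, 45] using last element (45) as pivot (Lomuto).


Pivot: 45
  25 <= 45: advance i (no swap)
  21 <= 45: swap -> [25, 21, 76, 23, 39, 31, 10, 45]
  23 <= 45: swap -> [25, 21, 23, 76, 39, 31, 10, 45]
  39 <= 45: swap -> [25, 21, 23, 39, 76, 31, 10, 45]
  31 <= 45: swap -> [25, 21, 23, 39, 31, 76, 10, 45]
  10 <= 45: swap -> [25, 21, 23, 39, 31, 10, 76, 45]
Place pivot at 6: [25, 21, 23, 39, 31, 10, 45, 76]

Partitioned: [25, 21, 23, 39, 31, 10, 45, 76]


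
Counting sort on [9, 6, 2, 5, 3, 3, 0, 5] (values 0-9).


Input: [9, 6, 2, 5, 3, 3, 0, 5]
Counts: [1, 0, 1, 2, 0, 2, 1, 0, 0, 1]

Sorted: [0, 2, 3, 3, 5, 5, 6, 9]


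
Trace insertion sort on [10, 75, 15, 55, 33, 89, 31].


Initial: [10, 75, 15, 55, 33, 89, 31]
Insert 75: [10, 75, 15, 55, 33, 89, 31]
Insert 15: [10, 15, 75, 55, 33, 89, 31]
Insert 55: [10, 15, 55, 75, 33, 89, 31]
Insert 33: [10, 15, 33, 55, 75, 89, 31]
Insert 89: [10, 15, 33, 55, 75, 89, 31]
Insert 31: [10, 15, 31, 33, 55, 75, 89]

Sorted: [10, 15, 31, 33, 55, 75, 89]


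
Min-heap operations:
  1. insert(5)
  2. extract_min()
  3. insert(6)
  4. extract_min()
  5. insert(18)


insert(5) -> [5]
extract_min()->5, []
insert(6) -> [6]
extract_min()->6, []
insert(18) -> [18]

Final heap: [18]


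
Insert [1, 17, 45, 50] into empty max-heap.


Insert 1: [1]
Insert 17: [17, 1]
Insert 45: [45, 1, 17]
Insert 50: [50, 45, 17, 1]

Final heap: [50, 45, 17, 1]


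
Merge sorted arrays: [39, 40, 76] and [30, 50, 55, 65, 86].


Take 30 from B
Take 39 from A
Take 40 from A
Take 50 from B
Take 55 from B
Take 65 from B
Take 76 from A

Merged: [30, 39, 40, 50, 55, 65, 76, 86]


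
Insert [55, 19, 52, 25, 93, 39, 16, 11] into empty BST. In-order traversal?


Insert 55: root
Insert 19: L from 55
Insert 52: L from 55 -> R from 19
Insert 25: L from 55 -> R from 19 -> L from 52
Insert 93: R from 55
Insert 39: L from 55 -> R from 19 -> L from 52 -> R from 25
Insert 16: L from 55 -> L from 19
Insert 11: L from 55 -> L from 19 -> L from 16

In-order: [11, 16, 19, 25, 39, 52, 55, 93]


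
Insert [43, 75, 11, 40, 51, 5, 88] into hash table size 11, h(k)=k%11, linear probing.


Insert 43: h=10 -> slot 10
Insert 75: h=9 -> slot 9
Insert 11: h=0 -> slot 0
Insert 40: h=7 -> slot 7
Insert 51: h=7, 1 probes -> slot 8
Insert 5: h=5 -> slot 5
Insert 88: h=0, 1 probes -> slot 1

Table: [11, 88, None, None, None, 5, None, 40, 51, 75, 43]


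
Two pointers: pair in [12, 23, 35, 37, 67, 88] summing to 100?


lo=0(12)+hi=5(88)=100

Yes: 12+88=100


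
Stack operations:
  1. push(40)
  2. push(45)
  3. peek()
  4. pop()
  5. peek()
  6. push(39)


push(40) -> [40]
push(45) -> [40, 45]
peek()->45
pop()->45, [40]
peek()->40
push(39) -> [40, 39]

Final stack: [40, 39]


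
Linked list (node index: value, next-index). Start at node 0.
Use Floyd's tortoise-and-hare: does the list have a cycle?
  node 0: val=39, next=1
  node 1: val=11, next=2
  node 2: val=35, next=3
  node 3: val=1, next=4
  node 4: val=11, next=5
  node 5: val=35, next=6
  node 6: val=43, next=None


Floyd's tortoise (slow, +1) and hare (fast, +2):
  init: slow=0, fast=0
  step 1: slow=1, fast=2
  step 2: slow=2, fast=4
  step 3: slow=3, fast=6
  step 4: fast -> None, no cycle

Cycle: no


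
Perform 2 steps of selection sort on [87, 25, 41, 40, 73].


Initial: [87, 25, 41, 40, 73]
Step 1: min=25 at 1
  Swap: [25, 87, 41, 40, 73]
Step 2: min=40 at 3
  Swap: [25, 40, 41, 87, 73]

After 2 steps: [25, 40, 41, 87, 73]


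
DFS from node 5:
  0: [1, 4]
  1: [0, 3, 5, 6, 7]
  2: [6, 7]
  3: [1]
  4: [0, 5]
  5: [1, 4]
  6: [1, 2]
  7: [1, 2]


Visit 5, push [4, 1]
Visit 1, push [7, 6, 3, 0]
Visit 0, push [4]
Visit 4, push []
Visit 3, push []
Visit 6, push [2]
Visit 2, push [7]
Visit 7, push []

DFS order: [5, 1, 0, 4, 3, 6, 2, 7]


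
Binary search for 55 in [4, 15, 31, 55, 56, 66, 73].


Step 1: lo=0, hi=6, mid=3, val=55

Found at index 3


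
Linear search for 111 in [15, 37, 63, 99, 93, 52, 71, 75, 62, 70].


i=0: 15!=111
i=1: 37!=111
i=2: 63!=111
i=3: 99!=111
i=4: 93!=111
i=5: 52!=111
i=6: 71!=111
i=7: 75!=111
i=8: 62!=111
i=9: 70!=111

Not found, 10 comps


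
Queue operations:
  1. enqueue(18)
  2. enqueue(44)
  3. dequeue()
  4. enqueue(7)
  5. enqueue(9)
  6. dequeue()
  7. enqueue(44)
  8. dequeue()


enqueue(18) -> [18]
enqueue(44) -> [18, 44]
dequeue()->18, [44]
enqueue(7) -> [44, 7]
enqueue(9) -> [44, 7, 9]
dequeue()->44, [7, 9]
enqueue(44) -> [7, 9, 44]
dequeue()->7, [9, 44]

Final queue: [9, 44]


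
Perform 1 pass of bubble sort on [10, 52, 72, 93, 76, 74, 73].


Initial: [10, 52, 72, 93, 76, 74, 73]
Pass 1: [10, 52, 72, 76, 74, 73, 93] (3 swaps)

After 1 pass: [10, 52, 72, 76, 74, 73, 93]


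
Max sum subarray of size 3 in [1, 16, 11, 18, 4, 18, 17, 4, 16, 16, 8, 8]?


[0:3]: 28
[1:4]: 45
[2:5]: 33
[3:6]: 40
[4:7]: 39
[5:8]: 39
[6:9]: 37
[7:10]: 36
[8:11]: 40
[9:12]: 32

Max: 45 at [1:4]


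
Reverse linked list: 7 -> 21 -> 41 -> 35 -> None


Step 1: curr=7, set curr.next=prev(None) | reversed so far: 7
Step 2: curr=21, set curr.next=prev(7) | reversed so far: 21 -> 7
Step 3: curr=41, set curr.next=prev(21) | reversed so far: 41 -> 21 -> 7
Step 4: curr=35, set curr.next=prev(41) | reversed so far: 35 -> 41 -> 21 -> 7

35 -> 41 -> 21 -> 7 -> None


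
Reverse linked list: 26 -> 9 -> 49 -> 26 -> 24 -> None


Step 1: curr=26, set curr.next=prev(None) | reversed so far: 26
Step 2: curr=9, set curr.next=prev(26) | reversed so far: 9 -> 26
Step 3: curr=49, set curr.next=prev(9) | reversed so far: 49 -> 9 -> 26
Step 4: curr=26, set curr.next=prev(49) | reversed so far: 26 -> 49 -> 9 -> 26
Step 5: curr=24, set curr.next=prev(26) | reversed so far: 24 -> 26 -> 49 -> 9 -> 26

24 -> 26 -> 49 -> 9 -> 26 -> None


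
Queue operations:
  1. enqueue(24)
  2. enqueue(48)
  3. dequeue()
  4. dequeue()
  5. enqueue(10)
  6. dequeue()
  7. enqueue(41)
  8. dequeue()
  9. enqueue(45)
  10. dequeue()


enqueue(24) -> [24]
enqueue(48) -> [24, 48]
dequeue()->24, [48]
dequeue()->48, []
enqueue(10) -> [10]
dequeue()->10, []
enqueue(41) -> [41]
dequeue()->41, []
enqueue(45) -> [45]
dequeue()->45, []

Final queue: []


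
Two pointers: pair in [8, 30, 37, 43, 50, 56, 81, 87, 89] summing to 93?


lo=0(8)+hi=8(89)=97
lo=0(8)+hi=7(87)=95
lo=0(8)+hi=6(81)=89
lo=1(30)+hi=6(81)=111
lo=1(30)+hi=5(56)=86
lo=2(37)+hi=5(56)=93

Yes: 37+56=93


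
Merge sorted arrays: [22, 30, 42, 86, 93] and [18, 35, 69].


Take 18 from B
Take 22 from A
Take 30 from A
Take 35 from B
Take 42 from A
Take 69 from B

Merged: [18, 22, 30, 35, 42, 69, 86, 93]


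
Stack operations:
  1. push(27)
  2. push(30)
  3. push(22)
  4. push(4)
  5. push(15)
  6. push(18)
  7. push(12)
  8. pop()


push(27) -> [27]
push(30) -> [27, 30]
push(22) -> [27, 30, 22]
push(4) -> [27, 30, 22, 4]
push(15) -> [27, 30, 22, 4, 15]
push(18) -> [27, 30, 22, 4, 15, 18]
push(12) -> [27, 30, 22, 4, 15, 18, 12]
pop()->12, [27, 30, 22, 4, 15, 18]

Final stack: [27, 30, 22, 4, 15, 18]


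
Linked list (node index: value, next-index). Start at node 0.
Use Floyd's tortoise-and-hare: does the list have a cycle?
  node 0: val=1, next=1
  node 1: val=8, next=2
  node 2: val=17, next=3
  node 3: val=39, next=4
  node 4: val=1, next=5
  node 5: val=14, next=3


Floyd's tortoise (slow, +1) and hare (fast, +2):
  init: slow=0, fast=0
  step 1: slow=1, fast=2
  step 2: slow=2, fast=4
  step 3: slow=3, fast=3
  slow == fast at node 3: cycle detected

Cycle: yes


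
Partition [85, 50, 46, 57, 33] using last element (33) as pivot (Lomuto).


Pivot: 33
Place pivot at 0: [33, 50, 46, 57, 85]

Partitioned: [33, 50, 46, 57, 85]


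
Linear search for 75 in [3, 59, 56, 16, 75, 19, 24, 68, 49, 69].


i=0: 3!=75
i=1: 59!=75
i=2: 56!=75
i=3: 16!=75
i=4: 75==75 found!

Found at 4, 5 comps


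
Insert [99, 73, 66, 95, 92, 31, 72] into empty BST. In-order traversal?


Insert 99: root
Insert 73: L from 99
Insert 66: L from 99 -> L from 73
Insert 95: L from 99 -> R from 73
Insert 92: L from 99 -> R from 73 -> L from 95
Insert 31: L from 99 -> L from 73 -> L from 66
Insert 72: L from 99 -> L from 73 -> R from 66

In-order: [31, 66, 72, 73, 92, 95, 99]


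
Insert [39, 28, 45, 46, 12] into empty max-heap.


Insert 39: [39]
Insert 28: [39, 28]
Insert 45: [45, 28, 39]
Insert 46: [46, 45, 39, 28]
Insert 12: [46, 45, 39, 28, 12]

Final heap: [46, 45, 39, 28, 12]


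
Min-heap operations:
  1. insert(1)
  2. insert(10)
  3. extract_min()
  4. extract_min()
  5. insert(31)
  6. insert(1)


insert(1) -> [1]
insert(10) -> [1, 10]
extract_min()->1, [10]
extract_min()->10, []
insert(31) -> [31]
insert(1) -> [1, 31]

Final heap: [1, 31]


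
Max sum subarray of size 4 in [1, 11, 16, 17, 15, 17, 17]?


[0:4]: 45
[1:5]: 59
[2:6]: 65
[3:7]: 66

Max: 66 at [3:7]


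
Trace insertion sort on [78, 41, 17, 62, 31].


Initial: [78, 41, 17, 62, 31]
Insert 41: [41, 78, 17, 62, 31]
Insert 17: [17, 41, 78, 62, 31]
Insert 62: [17, 41, 62, 78, 31]
Insert 31: [17, 31, 41, 62, 78]

Sorted: [17, 31, 41, 62, 78]
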